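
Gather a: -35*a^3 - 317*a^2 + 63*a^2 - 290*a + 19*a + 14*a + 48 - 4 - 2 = -35*a^3 - 254*a^2 - 257*a + 42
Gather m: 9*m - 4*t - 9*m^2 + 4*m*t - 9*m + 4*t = -9*m^2 + 4*m*t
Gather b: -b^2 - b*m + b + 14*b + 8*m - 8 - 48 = -b^2 + b*(15 - m) + 8*m - 56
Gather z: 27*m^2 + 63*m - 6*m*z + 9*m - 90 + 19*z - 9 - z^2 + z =27*m^2 + 72*m - z^2 + z*(20 - 6*m) - 99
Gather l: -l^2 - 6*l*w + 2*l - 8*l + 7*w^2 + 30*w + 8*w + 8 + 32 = -l^2 + l*(-6*w - 6) + 7*w^2 + 38*w + 40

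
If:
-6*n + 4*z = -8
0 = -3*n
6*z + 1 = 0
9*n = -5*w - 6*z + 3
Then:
No Solution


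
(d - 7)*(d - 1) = d^2 - 8*d + 7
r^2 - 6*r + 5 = (r - 5)*(r - 1)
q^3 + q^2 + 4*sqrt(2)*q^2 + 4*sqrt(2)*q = q*(q + 1)*(q + 4*sqrt(2))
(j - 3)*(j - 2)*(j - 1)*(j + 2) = j^4 - 4*j^3 - j^2 + 16*j - 12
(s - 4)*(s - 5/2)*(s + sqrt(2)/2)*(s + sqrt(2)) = s^4 - 13*s^3/2 + 3*sqrt(2)*s^3/2 - 39*sqrt(2)*s^2/4 + 11*s^2 - 13*s/2 + 15*sqrt(2)*s + 10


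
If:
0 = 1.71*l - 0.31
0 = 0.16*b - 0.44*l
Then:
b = 0.50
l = 0.18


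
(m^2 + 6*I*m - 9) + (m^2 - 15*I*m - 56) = 2*m^2 - 9*I*m - 65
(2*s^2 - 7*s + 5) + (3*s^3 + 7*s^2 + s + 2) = 3*s^3 + 9*s^2 - 6*s + 7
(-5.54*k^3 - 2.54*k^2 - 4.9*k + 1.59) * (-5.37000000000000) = 29.7498*k^3 + 13.6398*k^2 + 26.313*k - 8.5383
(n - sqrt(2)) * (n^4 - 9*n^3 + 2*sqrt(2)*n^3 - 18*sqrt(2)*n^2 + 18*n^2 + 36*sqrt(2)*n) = n^5 - 9*n^4 + sqrt(2)*n^4 - 9*sqrt(2)*n^3 + 14*n^3 + 18*sqrt(2)*n^2 + 36*n^2 - 72*n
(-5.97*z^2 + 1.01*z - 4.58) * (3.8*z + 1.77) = -22.686*z^3 - 6.7289*z^2 - 15.6163*z - 8.1066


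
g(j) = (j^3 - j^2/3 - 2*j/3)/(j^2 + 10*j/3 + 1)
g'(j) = (-2*j - 10/3)*(j^3 - j^2/3 - 2*j/3)/(j^2 + 10*j/3 + 1)^2 + (3*j^2 - 2*j/3 - 2/3)/(j^2 + 10*j/3 + 1) = (9*j^4 + 60*j^3 + 23*j^2 - 6*j - 6)/(9*j^4 + 60*j^3 + 118*j^2 + 60*j + 9)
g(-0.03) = 0.02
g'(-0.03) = -0.79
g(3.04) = 1.13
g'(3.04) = 0.71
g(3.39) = 1.38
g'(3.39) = 0.74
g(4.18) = 1.99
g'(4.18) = 0.79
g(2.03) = 0.47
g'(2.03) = 0.58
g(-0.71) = 0.06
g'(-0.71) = -1.39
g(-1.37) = 1.35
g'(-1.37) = -3.00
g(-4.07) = -17.56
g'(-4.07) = -8.18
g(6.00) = 3.51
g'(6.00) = 0.87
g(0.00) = 0.00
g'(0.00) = -0.67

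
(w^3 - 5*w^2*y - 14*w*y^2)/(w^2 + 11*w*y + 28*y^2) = w*(w^2 - 5*w*y - 14*y^2)/(w^2 + 11*w*y + 28*y^2)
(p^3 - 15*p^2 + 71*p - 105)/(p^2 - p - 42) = (p^2 - 8*p + 15)/(p + 6)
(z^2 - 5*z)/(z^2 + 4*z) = (z - 5)/(z + 4)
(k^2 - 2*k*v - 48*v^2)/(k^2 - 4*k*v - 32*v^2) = (k + 6*v)/(k + 4*v)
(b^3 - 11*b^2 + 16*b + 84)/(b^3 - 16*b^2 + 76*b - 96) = (b^2 - 5*b - 14)/(b^2 - 10*b + 16)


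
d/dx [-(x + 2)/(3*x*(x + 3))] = (x^2 + 4*x + 6)/(3*x^2*(x^2 + 6*x + 9))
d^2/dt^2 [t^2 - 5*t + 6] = 2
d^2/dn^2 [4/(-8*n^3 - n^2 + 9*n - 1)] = 8*((24*n + 1)*(8*n^3 + n^2 - 9*n + 1) - (24*n^2 + 2*n - 9)^2)/(8*n^3 + n^2 - 9*n + 1)^3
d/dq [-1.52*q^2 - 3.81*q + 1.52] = -3.04*q - 3.81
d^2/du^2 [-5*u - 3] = 0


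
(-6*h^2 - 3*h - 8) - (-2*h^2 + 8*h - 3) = -4*h^2 - 11*h - 5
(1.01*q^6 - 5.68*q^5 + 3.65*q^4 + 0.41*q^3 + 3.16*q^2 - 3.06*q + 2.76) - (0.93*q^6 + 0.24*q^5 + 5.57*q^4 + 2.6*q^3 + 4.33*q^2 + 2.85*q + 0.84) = 0.08*q^6 - 5.92*q^5 - 1.92*q^4 - 2.19*q^3 - 1.17*q^2 - 5.91*q + 1.92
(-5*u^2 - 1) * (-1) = 5*u^2 + 1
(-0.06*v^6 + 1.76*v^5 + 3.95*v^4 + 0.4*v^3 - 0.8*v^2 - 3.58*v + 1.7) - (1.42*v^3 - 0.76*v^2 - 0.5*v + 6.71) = -0.06*v^6 + 1.76*v^5 + 3.95*v^4 - 1.02*v^3 - 0.04*v^2 - 3.08*v - 5.01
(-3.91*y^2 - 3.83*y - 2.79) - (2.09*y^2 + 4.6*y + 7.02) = -6.0*y^2 - 8.43*y - 9.81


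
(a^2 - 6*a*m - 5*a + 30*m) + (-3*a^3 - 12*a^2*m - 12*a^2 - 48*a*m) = -3*a^3 - 12*a^2*m - 11*a^2 - 54*a*m - 5*a + 30*m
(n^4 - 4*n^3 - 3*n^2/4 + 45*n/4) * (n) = n^5 - 4*n^4 - 3*n^3/4 + 45*n^2/4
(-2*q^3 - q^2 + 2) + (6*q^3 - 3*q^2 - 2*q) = 4*q^3 - 4*q^2 - 2*q + 2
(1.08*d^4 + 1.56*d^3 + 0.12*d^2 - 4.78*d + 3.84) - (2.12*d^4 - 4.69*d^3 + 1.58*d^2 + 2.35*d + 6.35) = -1.04*d^4 + 6.25*d^3 - 1.46*d^2 - 7.13*d - 2.51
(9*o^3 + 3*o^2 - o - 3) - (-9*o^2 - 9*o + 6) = 9*o^3 + 12*o^2 + 8*o - 9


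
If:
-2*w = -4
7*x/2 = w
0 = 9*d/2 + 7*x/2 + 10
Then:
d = -8/3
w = 2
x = 4/7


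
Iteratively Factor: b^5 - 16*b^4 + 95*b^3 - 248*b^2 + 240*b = (b)*(b^4 - 16*b^3 + 95*b^2 - 248*b + 240) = b*(b - 5)*(b^3 - 11*b^2 + 40*b - 48) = b*(b - 5)*(b - 4)*(b^2 - 7*b + 12) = b*(b - 5)*(b - 4)^2*(b - 3)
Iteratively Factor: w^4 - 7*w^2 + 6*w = (w + 3)*(w^3 - 3*w^2 + 2*w) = w*(w + 3)*(w^2 - 3*w + 2) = w*(w - 1)*(w + 3)*(w - 2)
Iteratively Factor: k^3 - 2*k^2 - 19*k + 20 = (k - 1)*(k^2 - k - 20) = (k - 1)*(k + 4)*(k - 5)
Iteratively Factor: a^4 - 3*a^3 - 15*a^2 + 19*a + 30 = (a - 2)*(a^3 - a^2 - 17*a - 15) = (a - 5)*(a - 2)*(a^2 + 4*a + 3) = (a - 5)*(a - 2)*(a + 3)*(a + 1)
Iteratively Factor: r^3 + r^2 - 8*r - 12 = (r + 2)*(r^2 - r - 6) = (r + 2)^2*(r - 3)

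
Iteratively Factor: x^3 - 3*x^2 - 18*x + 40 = (x - 5)*(x^2 + 2*x - 8) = (x - 5)*(x + 4)*(x - 2)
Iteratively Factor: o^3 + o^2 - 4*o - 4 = (o + 2)*(o^2 - o - 2) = (o + 1)*(o + 2)*(o - 2)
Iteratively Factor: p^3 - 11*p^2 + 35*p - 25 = (p - 1)*(p^2 - 10*p + 25) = (p - 5)*(p - 1)*(p - 5)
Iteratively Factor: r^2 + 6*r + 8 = (r + 4)*(r + 2)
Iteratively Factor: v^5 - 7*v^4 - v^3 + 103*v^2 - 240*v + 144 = (v - 1)*(v^4 - 6*v^3 - 7*v^2 + 96*v - 144) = (v - 3)*(v - 1)*(v^3 - 3*v^2 - 16*v + 48) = (v - 4)*(v - 3)*(v - 1)*(v^2 + v - 12) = (v - 4)*(v - 3)*(v - 1)*(v + 4)*(v - 3)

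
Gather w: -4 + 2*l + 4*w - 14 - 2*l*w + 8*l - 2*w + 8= 10*l + w*(2 - 2*l) - 10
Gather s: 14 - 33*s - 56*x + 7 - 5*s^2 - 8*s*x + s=-5*s^2 + s*(-8*x - 32) - 56*x + 21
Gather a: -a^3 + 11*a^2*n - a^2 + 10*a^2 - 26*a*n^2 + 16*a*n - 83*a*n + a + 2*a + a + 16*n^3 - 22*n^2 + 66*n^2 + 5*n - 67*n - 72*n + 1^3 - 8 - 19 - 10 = -a^3 + a^2*(11*n + 9) + a*(-26*n^2 - 67*n + 4) + 16*n^3 + 44*n^2 - 134*n - 36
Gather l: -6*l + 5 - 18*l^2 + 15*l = -18*l^2 + 9*l + 5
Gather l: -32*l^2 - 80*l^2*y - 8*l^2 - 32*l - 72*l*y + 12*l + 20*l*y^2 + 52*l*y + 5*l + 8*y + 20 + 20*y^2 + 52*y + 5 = l^2*(-80*y - 40) + l*(20*y^2 - 20*y - 15) + 20*y^2 + 60*y + 25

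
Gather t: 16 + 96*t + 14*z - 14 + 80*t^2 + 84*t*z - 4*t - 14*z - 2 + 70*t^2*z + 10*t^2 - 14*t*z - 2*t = t^2*(70*z + 90) + t*(70*z + 90)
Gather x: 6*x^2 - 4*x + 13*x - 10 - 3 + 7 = 6*x^2 + 9*x - 6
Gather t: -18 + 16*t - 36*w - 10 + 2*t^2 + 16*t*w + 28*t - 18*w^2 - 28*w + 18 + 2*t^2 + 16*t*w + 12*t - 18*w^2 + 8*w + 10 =4*t^2 + t*(32*w + 56) - 36*w^2 - 56*w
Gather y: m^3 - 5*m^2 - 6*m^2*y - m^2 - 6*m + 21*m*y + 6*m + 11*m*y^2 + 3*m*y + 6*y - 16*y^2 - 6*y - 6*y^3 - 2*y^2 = m^3 - 6*m^2 - 6*y^3 + y^2*(11*m - 18) + y*(-6*m^2 + 24*m)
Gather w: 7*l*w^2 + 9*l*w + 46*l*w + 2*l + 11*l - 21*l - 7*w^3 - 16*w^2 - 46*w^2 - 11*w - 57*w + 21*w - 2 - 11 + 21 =-8*l - 7*w^3 + w^2*(7*l - 62) + w*(55*l - 47) + 8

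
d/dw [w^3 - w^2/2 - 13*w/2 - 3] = 3*w^2 - w - 13/2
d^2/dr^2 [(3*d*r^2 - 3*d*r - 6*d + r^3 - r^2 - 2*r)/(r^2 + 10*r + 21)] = 6*(-11*d*r^3 - 69*d*r^2 + 3*d*r + 493*d + 29*r^3 + 231*r^2 + 483*r - 7)/(r^6 + 30*r^5 + 363*r^4 + 2260*r^3 + 7623*r^2 + 13230*r + 9261)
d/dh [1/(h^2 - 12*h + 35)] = 2*(6 - h)/(h^2 - 12*h + 35)^2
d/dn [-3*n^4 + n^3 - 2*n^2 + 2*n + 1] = -12*n^3 + 3*n^2 - 4*n + 2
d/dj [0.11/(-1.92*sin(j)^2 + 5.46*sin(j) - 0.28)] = (0.4224*sin(j) - 0.6006)*cos(j)/(1.92*sin(j)^2 - 5.46*sin(j) + 0.28)^2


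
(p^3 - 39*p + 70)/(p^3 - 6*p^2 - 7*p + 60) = (p^2 + 5*p - 14)/(p^2 - p - 12)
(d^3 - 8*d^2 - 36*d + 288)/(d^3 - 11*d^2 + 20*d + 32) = (d^2 - 36)/(d^2 - 3*d - 4)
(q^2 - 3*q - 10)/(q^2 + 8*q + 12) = (q - 5)/(q + 6)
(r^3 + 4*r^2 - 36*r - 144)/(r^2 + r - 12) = (r^2 - 36)/(r - 3)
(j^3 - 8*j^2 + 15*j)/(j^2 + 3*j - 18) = j*(j - 5)/(j + 6)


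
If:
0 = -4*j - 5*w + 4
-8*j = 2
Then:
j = -1/4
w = 1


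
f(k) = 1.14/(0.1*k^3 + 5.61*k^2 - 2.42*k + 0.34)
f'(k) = 1.14*(-0.3*k^2 - 11.22*k + 2.42)/(0.1*k^3 + 5.61*k^2 - 2.42*k + 0.34)^2 = (-0.342*k^2 - 12.7908*k + 2.7588)/(0.1*k^3 + 5.61*k^2 - 2.42*k + 0.34)^2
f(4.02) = 0.01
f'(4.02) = -0.01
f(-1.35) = 0.08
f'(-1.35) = 0.11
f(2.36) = 0.04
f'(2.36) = -0.04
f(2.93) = 0.03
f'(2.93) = -0.02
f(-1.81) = 0.05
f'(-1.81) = 0.05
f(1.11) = 0.24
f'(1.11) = -0.54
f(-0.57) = 0.32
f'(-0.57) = 0.80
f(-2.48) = 0.03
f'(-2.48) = 0.02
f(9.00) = 0.00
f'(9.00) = -0.00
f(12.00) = 0.00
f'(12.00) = -0.00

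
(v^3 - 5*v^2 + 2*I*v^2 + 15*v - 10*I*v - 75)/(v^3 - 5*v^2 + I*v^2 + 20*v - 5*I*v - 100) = (v - 3*I)/(v - 4*I)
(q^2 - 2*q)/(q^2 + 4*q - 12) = q/(q + 6)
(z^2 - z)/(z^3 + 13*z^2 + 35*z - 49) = z/(z^2 + 14*z + 49)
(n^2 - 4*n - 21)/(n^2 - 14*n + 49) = (n + 3)/(n - 7)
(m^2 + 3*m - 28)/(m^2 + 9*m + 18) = (m^2 + 3*m - 28)/(m^2 + 9*m + 18)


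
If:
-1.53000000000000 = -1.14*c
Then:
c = 1.34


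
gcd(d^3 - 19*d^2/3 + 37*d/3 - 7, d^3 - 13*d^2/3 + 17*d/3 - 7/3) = d^2 - 10*d/3 + 7/3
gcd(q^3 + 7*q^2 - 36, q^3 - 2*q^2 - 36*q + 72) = q^2 + 4*q - 12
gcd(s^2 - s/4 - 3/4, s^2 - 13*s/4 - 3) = s + 3/4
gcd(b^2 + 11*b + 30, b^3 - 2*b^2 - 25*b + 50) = b + 5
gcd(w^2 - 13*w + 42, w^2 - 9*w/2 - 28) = 1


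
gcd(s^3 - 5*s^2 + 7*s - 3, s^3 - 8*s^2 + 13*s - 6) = s^2 - 2*s + 1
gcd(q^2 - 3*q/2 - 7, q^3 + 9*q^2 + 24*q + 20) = q + 2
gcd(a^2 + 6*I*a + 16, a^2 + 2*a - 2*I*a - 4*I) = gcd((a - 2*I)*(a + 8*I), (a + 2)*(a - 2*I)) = a - 2*I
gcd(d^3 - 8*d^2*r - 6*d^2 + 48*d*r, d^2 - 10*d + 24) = d - 6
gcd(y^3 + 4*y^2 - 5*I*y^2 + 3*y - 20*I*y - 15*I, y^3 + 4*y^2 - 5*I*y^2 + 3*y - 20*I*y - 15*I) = y^3 + y^2*(4 - 5*I) + y*(3 - 20*I) - 15*I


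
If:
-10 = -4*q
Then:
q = 5/2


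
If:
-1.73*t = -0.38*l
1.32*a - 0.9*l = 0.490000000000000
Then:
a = 3.10406698564593*t + 0.371212121212121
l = 4.55263157894737*t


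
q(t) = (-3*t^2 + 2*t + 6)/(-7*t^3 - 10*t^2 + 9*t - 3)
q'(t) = (2 - 6*t)/(-7*t^3 - 10*t^2 + 9*t - 3) + (-3*t^2 + 2*t + 6)*(21*t^2 + 20*t - 9)/(-7*t^3 - 10*t^2 + 9*t - 3)^2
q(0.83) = -0.87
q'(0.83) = 3.46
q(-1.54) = 0.28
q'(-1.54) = -0.94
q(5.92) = 0.05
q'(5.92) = -0.00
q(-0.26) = -0.90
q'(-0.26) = -2.55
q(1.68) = -0.02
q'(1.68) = 0.19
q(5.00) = 0.05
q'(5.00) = -0.01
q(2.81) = 0.06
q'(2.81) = 0.01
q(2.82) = 0.06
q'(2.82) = 0.01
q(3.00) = 0.06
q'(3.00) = 0.01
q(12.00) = 0.03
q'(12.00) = 0.00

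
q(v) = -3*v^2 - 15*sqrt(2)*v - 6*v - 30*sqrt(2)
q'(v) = -6*v - 15*sqrt(2) - 6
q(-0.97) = -18.85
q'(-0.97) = -21.39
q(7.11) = -387.57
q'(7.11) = -69.87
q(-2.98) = 12.03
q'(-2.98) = -9.33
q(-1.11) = -15.92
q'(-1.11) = -20.55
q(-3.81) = 17.71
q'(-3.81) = -4.35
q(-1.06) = -16.95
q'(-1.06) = -20.85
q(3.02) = -151.97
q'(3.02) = -45.33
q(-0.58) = -27.65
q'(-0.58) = -23.73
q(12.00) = -800.98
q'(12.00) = -99.21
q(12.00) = -800.98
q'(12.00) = -99.21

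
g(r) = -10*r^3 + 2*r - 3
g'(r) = 2 - 30*r^2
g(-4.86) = 1135.19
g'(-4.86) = -706.59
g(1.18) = -17.07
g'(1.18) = -39.77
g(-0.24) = -3.34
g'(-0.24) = 0.27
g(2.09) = -90.11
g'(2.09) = -129.04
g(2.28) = -116.96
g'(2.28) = -153.95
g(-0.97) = 4.19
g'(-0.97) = -26.23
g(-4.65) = 993.15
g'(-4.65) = -646.68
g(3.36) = -375.61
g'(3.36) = -336.69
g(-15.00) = 33717.00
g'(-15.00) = -6748.00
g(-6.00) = 2145.00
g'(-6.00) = -1078.00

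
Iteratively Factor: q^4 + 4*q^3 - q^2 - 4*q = (q)*(q^3 + 4*q^2 - q - 4) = q*(q + 4)*(q^2 - 1) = q*(q - 1)*(q + 4)*(q + 1)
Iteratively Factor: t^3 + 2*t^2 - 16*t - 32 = (t + 4)*(t^2 - 2*t - 8) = (t + 2)*(t + 4)*(t - 4)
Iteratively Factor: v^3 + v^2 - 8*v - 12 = (v - 3)*(v^2 + 4*v + 4) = (v - 3)*(v + 2)*(v + 2)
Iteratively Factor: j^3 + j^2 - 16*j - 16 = (j - 4)*(j^2 + 5*j + 4) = (j - 4)*(j + 1)*(j + 4)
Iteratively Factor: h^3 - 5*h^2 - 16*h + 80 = (h - 4)*(h^2 - h - 20) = (h - 5)*(h - 4)*(h + 4)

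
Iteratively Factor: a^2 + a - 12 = (a - 3)*(a + 4)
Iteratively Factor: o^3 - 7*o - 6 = (o + 2)*(o^2 - 2*o - 3) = (o - 3)*(o + 2)*(o + 1)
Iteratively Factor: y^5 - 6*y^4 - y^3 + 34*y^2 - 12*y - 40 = (y - 2)*(y^4 - 4*y^3 - 9*y^2 + 16*y + 20) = (y - 2)*(y + 2)*(y^3 - 6*y^2 + 3*y + 10) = (y - 2)*(y + 1)*(y + 2)*(y^2 - 7*y + 10) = (y - 5)*(y - 2)*(y + 1)*(y + 2)*(y - 2)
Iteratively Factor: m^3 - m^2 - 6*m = (m + 2)*(m^2 - 3*m) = m*(m + 2)*(m - 3)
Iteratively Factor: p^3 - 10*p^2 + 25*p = (p - 5)*(p^2 - 5*p) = p*(p - 5)*(p - 5)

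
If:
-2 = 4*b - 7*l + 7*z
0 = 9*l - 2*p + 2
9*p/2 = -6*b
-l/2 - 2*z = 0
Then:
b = -213/356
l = -4/89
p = 71/89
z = 1/89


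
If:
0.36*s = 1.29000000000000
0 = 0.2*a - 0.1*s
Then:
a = 1.79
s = 3.58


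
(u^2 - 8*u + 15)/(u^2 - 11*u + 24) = (u - 5)/(u - 8)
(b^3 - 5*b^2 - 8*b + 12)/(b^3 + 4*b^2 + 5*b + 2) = (b^2 - 7*b + 6)/(b^2 + 2*b + 1)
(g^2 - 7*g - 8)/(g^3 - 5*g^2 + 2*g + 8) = (g - 8)/(g^2 - 6*g + 8)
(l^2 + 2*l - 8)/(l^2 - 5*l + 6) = (l + 4)/(l - 3)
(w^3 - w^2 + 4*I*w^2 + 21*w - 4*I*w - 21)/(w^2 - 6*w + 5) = (w^2 + 4*I*w + 21)/(w - 5)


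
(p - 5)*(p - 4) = p^2 - 9*p + 20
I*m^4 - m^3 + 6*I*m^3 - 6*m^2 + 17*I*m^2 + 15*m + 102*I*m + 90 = (m + 6)*(m - 3*I)*(m + 5*I)*(I*m + 1)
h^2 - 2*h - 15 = (h - 5)*(h + 3)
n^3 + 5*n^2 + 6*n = n*(n + 2)*(n + 3)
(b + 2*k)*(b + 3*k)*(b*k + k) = b^3*k + 5*b^2*k^2 + b^2*k + 6*b*k^3 + 5*b*k^2 + 6*k^3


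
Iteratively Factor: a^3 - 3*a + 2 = (a - 1)*(a^2 + a - 2) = (a - 1)*(a + 2)*(a - 1)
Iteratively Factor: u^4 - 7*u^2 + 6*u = (u + 3)*(u^3 - 3*u^2 + 2*u) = (u - 1)*(u + 3)*(u^2 - 2*u) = (u - 2)*(u - 1)*(u + 3)*(u)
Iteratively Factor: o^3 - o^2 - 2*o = (o)*(o^2 - o - 2) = o*(o - 2)*(o + 1)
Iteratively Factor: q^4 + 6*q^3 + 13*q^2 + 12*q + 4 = (q + 2)*(q^3 + 4*q^2 + 5*q + 2) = (q + 1)*(q + 2)*(q^2 + 3*q + 2) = (q + 1)*(q + 2)^2*(q + 1)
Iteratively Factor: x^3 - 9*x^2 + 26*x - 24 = (x - 3)*(x^2 - 6*x + 8) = (x - 4)*(x - 3)*(x - 2)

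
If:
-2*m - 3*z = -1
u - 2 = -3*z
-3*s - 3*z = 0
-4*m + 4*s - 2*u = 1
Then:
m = -13/16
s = -7/8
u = -5/8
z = 7/8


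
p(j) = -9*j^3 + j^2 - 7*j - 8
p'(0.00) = -7.00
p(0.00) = -8.00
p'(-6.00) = -991.00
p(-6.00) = 2014.00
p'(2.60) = -184.32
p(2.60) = -177.62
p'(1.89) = -99.67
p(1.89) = -78.42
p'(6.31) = -1069.41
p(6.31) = -2273.51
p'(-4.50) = -562.75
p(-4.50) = 863.88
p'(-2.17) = -138.48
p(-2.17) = 103.86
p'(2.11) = -122.99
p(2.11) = -102.86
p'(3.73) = -375.19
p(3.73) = -487.25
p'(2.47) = -166.78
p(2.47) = -154.81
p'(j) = -27*j^2 + 2*j - 7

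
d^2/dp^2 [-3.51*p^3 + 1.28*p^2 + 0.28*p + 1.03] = 2.56 - 21.06*p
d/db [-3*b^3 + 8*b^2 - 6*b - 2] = -9*b^2 + 16*b - 6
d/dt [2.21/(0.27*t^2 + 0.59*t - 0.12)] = (-1.1934*t - 1.3039)/(0.27*t^2 + 0.59*t - 0.12)^2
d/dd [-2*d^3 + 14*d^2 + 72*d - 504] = -6*d^2 + 28*d + 72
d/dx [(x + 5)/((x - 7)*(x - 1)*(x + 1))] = 2*(-x^3 - 4*x^2 + 35*x + 6)/(x^6 - 14*x^5 + 47*x^4 + 28*x^3 - 97*x^2 - 14*x + 49)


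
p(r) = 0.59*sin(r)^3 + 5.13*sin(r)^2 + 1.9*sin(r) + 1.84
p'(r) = 1.77*sin(r)^2*cos(r) + 10.26*sin(r)*cos(r) + 1.9*cos(r)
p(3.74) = 2.29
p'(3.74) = 2.74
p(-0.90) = 3.22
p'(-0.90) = -3.14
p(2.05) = 7.98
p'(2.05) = -5.72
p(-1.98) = 3.96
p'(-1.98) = 2.40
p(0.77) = 5.85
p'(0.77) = 7.11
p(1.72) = 9.31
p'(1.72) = -2.05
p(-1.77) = 4.35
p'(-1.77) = 1.28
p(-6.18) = 2.09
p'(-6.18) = 2.96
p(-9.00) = 1.89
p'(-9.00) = 1.85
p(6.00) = 1.70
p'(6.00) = -0.80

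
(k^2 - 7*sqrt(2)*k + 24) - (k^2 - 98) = -7*sqrt(2)*k + 122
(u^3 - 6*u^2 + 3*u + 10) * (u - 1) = u^4 - 7*u^3 + 9*u^2 + 7*u - 10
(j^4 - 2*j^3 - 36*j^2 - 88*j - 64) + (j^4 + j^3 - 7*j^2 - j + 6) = 2*j^4 - j^3 - 43*j^2 - 89*j - 58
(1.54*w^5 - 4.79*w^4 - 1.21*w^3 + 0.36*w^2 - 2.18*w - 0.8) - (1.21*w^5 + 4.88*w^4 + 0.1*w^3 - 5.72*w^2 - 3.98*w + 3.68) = 0.33*w^5 - 9.67*w^4 - 1.31*w^3 + 6.08*w^2 + 1.8*w - 4.48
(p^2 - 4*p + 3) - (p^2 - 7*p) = 3*p + 3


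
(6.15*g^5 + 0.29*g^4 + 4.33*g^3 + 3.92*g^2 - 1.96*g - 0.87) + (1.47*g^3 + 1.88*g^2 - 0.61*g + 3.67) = 6.15*g^5 + 0.29*g^4 + 5.8*g^3 + 5.8*g^2 - 2.57*g + 2.8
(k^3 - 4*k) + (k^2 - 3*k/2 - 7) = k^3 + k^2 - 11*k/2 - 7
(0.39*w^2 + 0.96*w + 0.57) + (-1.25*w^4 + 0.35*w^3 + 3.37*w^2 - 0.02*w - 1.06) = -1.25*w^4 + 0.35*w^3 + 3.76*w^2 + 0.94*w - 0.49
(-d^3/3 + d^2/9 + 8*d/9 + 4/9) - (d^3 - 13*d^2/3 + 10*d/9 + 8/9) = -4*d^3/3 + 40*d^2/9 - 2*d/9 - 4/9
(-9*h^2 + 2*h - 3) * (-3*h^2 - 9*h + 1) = 27*h^4 + 75*h^3 - 18*h^2 + 29*h - 3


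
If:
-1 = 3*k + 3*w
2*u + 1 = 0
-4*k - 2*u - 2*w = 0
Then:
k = 5/6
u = -1/2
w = -7/6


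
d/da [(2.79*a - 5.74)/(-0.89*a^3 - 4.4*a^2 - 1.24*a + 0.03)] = (4.9662*a^3 - 3.0498*a^2 - 50.512*a - 7.0339)/(0.7921*a^6 + 7.832*a^5 + 21.5672*a^4 + 10.8586*a^3 + 1.2736*a^2 - 0.0744*a + 0.0009)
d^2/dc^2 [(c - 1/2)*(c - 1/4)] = 2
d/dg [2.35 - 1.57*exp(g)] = -1.57*exp(g)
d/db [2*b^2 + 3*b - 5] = 4*b + 3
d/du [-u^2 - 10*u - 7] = -2*u - 10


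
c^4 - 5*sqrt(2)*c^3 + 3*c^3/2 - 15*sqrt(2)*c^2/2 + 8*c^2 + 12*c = c*(c + 3/2)*(c - 4*sqrt(2))*(c - sqrt(2))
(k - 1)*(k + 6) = k^2 + 5*k - 6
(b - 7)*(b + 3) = b^2 - 4*b - 21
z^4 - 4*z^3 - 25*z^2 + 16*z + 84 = (z - 7)*(z - 2)*(z + 2)*(z + 3)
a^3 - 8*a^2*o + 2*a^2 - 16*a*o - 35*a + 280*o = (a - 5)*(a + 7)*(a - 8*o)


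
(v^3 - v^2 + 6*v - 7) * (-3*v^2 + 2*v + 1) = -3*v^5 + 5*v^4 - 19*v^3 + 32*v^2 - 8*v - 7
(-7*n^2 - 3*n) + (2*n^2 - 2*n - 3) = -5*n^2 - 5*n - 3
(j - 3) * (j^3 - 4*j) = j^4 - 3*j^3 - 4*j^2 + 12*j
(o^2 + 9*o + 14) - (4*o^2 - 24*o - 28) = -3*o^2 + 33*o + 42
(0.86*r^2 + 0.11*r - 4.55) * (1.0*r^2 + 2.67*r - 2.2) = 0.86*r^4 + 2.4062*r^3 - 6.1483*r^2 - 12.3905*r + 10.01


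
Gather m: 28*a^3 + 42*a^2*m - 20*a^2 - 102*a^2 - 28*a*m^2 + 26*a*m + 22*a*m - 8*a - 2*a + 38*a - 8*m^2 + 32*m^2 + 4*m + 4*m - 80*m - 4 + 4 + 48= 28*a^3 - 122*a^2 + 28*a + m^2*(24 - 28*a) + m*(42*a^2 + 48*a - 72) + 48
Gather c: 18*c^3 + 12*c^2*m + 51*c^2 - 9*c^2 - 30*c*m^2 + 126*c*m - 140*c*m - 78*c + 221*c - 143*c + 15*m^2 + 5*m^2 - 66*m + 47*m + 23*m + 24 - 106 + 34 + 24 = 18*c^3 + c^2*(12*m + 42) + c*(-30*m^2 - 14*m) + 20*m^2 + 4*m - 24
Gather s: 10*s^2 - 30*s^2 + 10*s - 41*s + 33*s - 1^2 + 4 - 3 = -20*s^2 + 2*s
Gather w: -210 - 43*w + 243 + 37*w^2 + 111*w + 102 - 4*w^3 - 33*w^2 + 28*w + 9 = -4*w^3 + 4*w^2 + 96*w + 144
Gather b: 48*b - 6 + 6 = 48*b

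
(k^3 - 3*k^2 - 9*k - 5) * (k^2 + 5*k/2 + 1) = k^5 - k^4/2 - 31*k^3/2 - 61*k^2/2 - 43*k/2 - 5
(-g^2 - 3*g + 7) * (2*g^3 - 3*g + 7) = -2*g^5 - 6*g^4 + 17*g^3 + 2*g^2 - 42*g + 49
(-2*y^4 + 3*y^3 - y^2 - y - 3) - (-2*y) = -2*y^4 + 3*y^3 - y^2 + y - 3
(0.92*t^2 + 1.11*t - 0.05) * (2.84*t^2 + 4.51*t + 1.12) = 2.6128*t^4 + 7.3016*t^3 + 5.8945*t^2 + 1.0177*t - 0.056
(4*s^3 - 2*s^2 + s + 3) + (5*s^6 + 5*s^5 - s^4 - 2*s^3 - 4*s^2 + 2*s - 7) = 5*s^6 + 5*s^5 - s^4 + 2*s^3 - 6*s^2 + 3*s - 4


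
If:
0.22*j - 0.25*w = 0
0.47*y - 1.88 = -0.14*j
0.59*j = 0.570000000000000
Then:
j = 0.97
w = 0.85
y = 3.71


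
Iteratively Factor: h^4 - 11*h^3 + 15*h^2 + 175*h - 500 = (h + 4)*(h^3 - 15*h^2 + 75*h - 125) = (h - 5)*(h + 4)*(h^2 - 10*h + 25) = (h - 5)^2*(h + 4)*(h - 5)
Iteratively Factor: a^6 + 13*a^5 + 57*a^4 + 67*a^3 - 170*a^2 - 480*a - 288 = (a + 4)*(a^5 + 9*a^4 + 21*a^3 - 17*a^2 - 102*a - 72) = (a + 1)*(a + 4)*(a^4 + 8*a^3 + 13*a^2 - 30*a - 72) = (a + 1)*(a + 3)*(a + 4)*(a^3 + 5*a^2 - 2*a - 24) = (a + 1)*(a + 3)*(a + 4)^2*(a^2 + a - 6) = (a - 2)*(a + 1)*(a + 3)*(a + 4)^2*(a + 3)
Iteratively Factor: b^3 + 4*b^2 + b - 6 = (b - 1)*(b^2 + 5*b + 6) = (b - 1)*(b + 3)*(b + 2)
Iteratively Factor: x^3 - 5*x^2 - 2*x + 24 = (x - 3)*(x^2 - 2*x - 8) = (x - 4)*(x - 3)*(x + 2)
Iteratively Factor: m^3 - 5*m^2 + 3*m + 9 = (m - 3)*(m^2 - 2*m - 3) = (m - 3)^2*(m + 1)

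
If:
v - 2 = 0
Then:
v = 2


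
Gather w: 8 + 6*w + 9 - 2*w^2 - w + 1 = -2*w^2 + 5*w + 18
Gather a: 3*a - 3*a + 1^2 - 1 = 0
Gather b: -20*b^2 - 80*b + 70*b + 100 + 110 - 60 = -20*b^2 - 10*b + 150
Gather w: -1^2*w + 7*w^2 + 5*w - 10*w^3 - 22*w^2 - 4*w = -10*w^3 - 15*w^2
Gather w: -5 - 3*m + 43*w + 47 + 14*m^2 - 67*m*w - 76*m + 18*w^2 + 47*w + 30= 14*m^2 - 79*m + 18*w^2 + w*(90 - 67*m) + 72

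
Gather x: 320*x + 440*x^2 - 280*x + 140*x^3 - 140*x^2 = 140*x^3 + 300*x^2 + 40*x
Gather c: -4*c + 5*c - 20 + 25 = c + 5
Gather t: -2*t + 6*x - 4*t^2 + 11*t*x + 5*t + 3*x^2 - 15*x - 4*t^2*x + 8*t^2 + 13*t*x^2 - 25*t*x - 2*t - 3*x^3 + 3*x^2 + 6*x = t^2*(4 - 4*x) + t*(13*x^2 - 14*x + 1) - 3*x^3 + 6*x^2 - 3*x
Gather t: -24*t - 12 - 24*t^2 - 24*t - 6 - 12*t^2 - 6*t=-36*t^2 - 54*t - 18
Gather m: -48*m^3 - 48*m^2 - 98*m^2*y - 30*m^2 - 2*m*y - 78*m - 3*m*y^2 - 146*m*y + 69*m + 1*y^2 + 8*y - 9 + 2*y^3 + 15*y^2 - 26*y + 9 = -48*m^3 + m^2*(-98*y - 78) + m*(-3*y^2 - 148*y - 9) + 2*y^3 + 16*y^2 - 18*y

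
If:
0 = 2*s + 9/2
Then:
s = -9/4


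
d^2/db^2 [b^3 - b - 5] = 6*b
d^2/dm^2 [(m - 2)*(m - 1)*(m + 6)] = 6*m + 6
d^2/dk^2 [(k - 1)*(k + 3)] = 2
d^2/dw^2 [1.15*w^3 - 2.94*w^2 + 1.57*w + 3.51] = 6.9*w - 5.88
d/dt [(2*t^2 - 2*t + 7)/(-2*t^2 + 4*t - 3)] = 2*(2*t^2 + 8*t - 11)/(4*t^4 - 16*t^3 + 28*t^2 - 24*t + 9)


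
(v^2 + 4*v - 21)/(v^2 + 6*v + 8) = (v^2 + 4*v - 21)/(v^2 + 6*v + 8)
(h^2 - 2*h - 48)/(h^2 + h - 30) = (h - 8)/(h - 5)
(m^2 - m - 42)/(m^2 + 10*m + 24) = (m - 7)/(m + 4)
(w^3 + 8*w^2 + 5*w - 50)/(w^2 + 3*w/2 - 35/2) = 2*(w^2 + 3*w - 10)/(2*w - 7)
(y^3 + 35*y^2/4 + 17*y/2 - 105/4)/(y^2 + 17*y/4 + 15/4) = (4*y^2 + 23*y - 35)/(4*y + 5)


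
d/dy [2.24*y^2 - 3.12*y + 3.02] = 4.48*y - 3.12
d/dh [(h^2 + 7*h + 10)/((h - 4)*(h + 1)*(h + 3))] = (-h^4 - 14*h^3 - 43*h^2 - 24*h + 46)/(h^6 - 26*h^4 - 24*h^3 + 169*h^2 + 312*h + 144)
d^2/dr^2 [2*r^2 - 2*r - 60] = 4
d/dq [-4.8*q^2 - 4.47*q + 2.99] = -9.6*q - 4.47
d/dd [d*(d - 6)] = 2*d - 6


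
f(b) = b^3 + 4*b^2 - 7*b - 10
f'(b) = 3*b^2 + 8*b - 7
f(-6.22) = -52.35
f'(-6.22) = 59.31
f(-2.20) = 14.11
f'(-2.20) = -10.08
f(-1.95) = 11.45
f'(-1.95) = -11.19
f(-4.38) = 13.37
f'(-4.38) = 15.51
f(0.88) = -12.38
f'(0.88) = 2.36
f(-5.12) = -3.52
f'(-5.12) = 30.68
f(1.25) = -10.55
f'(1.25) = 7.69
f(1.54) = -7.64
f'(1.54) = 12.43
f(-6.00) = -40.00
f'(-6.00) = 53.00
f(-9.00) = -352.00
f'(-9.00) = 164.00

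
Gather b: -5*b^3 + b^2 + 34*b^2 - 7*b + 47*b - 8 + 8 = -5*b^3 + 35*b^2 + 40*b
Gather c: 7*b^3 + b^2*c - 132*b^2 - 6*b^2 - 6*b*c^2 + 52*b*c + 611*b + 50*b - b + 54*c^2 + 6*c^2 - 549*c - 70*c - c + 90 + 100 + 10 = 7*b^3 - 138*b^2 + 660*b + c^2*(60 - 6*b) + c*(b^2 + 52*b - 620) + 200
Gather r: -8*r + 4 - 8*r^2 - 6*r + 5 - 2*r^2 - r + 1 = -10*r^2 - 15*r + 10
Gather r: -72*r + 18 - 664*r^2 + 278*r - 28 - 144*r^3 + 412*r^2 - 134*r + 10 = -144*r^3 - 252*r^2 + 72*r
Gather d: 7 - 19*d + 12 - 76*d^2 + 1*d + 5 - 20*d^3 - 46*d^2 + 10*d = -20*d^3 - 122*d^2 - 8*d + 24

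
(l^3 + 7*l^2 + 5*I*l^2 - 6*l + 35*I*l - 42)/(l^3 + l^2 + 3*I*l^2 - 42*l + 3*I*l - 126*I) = (l + 2*I)/(l - 6)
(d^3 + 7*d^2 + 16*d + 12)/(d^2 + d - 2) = (d^2 + 5*d + 6)/(d - 1)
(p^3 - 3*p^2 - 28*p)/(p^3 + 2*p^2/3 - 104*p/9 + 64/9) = 9*p*(p - 7)/(9*p^2 - 30*p + 16)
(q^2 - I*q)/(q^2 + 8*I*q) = (q - I)/(q + 8*I)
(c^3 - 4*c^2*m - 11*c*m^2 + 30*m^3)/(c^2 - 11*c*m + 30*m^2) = (c^2 + c*m - 6*m^2)/(c - 6*m)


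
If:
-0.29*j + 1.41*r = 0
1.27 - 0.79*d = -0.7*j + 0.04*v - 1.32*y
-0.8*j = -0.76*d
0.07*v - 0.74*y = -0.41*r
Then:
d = 11.324287340299*y + 16.0307188623023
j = 10.7580729732841*y + 15.2291829191871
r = 2.21265330656197*y + 3.13224329543565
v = -2.38839793843439*y - 18.3459964446945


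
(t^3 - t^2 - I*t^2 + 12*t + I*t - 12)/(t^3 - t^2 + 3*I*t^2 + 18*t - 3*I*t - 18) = (t^2 - I*t + 12)/(t^2 + 3*I*t + 18)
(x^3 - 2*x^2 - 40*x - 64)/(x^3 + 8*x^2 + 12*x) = (x^2 - 4*x - 32)/(x*(x + 6))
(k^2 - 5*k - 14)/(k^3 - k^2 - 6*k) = (k - 7)/(k*(k - 3))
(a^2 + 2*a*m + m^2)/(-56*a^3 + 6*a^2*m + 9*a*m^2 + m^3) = (a^2 + 2*a*m + m^2)/(-56*a^3 + 6*a^2*m + 9*a*m^2 + m^3)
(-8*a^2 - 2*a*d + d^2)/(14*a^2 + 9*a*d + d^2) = (-4*a + d)/(7*a + d)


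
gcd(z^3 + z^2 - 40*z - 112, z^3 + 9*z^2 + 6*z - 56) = z + 4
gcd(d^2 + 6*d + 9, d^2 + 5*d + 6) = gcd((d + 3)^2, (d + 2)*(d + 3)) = d + 3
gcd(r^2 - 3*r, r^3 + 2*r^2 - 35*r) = r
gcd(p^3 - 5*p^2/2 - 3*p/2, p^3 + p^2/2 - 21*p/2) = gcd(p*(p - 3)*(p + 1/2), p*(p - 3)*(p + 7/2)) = p^2 - 3*p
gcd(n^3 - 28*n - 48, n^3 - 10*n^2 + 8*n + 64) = n + 2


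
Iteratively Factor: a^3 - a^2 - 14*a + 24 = (a - 3)*(a^2 + 2*a - 8) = (a - 3)*(a + 4)*(a - 2)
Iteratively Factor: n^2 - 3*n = (n - 3)*(n)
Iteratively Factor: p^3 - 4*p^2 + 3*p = (p - 1)*(p^2 - 3*p) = p*(p - 1)*(p - 3)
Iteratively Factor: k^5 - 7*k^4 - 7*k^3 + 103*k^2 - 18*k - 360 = (k + 3)*(k^4 - 10*k^3 + 23*k^2 + 34*k - 120) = (k - 4)*(k + 3)*(k^3 - 6*k^2 - k + 30) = (k - 5)*(k - 4)*(k + 3)*(k^2 - k - 6) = (k - 5)*(k - 4)*(k - 3)*(k + 3)*(k + 2)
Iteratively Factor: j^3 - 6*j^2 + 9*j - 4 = (j - 1)*(j^2 - 5*j + 4) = (j - 1)^2*(j - 4)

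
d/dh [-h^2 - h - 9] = -2*h - 1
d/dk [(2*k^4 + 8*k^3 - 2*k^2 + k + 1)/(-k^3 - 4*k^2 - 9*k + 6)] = (-2*k^6 - 16*k^5 - 88*k^4 - 94*k^3 + 169*k^2 - 16*k + 15)/(k^6 + 8*k^5 + 34*k^4 + 60*k^3 + 33*k^2 - 108*k + 36)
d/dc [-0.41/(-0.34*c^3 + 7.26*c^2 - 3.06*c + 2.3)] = (-0.4182*c^2 + 5.9532*c - 1.2546)/(0.34*c^3 - 7.26*c^2 + 3.06*c - 2.3)^2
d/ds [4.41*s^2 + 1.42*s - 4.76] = 8.82*s + 1.42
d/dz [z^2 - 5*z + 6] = 2*z - 5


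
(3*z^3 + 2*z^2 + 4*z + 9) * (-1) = -3*z^3 - 2*z^2 - 4*z - 9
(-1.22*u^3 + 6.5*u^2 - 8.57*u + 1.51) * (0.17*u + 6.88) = -0.2074*u^4 - 7.2886*u^3 + 43.2631*u^2 - 58.7049*u + 10.3888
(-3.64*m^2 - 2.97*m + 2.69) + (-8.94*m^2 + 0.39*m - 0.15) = -12.58*m^2 - 2.58*m + 2.54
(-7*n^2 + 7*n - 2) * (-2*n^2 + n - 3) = 14*n^4 - 21*n^3 + 32*n^2 - 23*n + 6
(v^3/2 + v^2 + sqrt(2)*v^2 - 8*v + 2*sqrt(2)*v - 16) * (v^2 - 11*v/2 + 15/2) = v^5/2 - 7*v^4/4 + sqrt(2)*v^4 - 39*v^3/4 - 7*sqrt(2)*v^3/2 - 7*sqrt(2)*v^2/2 + 71*v^2/2 + 15*sqrt(2)*v + 28*v - 120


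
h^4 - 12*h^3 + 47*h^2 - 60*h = h*(h - 5)*(h - 4)*(h - 3)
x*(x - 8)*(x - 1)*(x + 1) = x^4 - 8*x^3 - x^2 + 8*x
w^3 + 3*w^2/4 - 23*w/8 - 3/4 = (w - 3/2)*(w + 1/4)*(w + 2)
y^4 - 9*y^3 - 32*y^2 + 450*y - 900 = (y - 6)*(y - 3)*(y - 5*sqrt(2))*(y + 5*sqrt(2))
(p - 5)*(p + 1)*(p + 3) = p^3 - p^2 - 17*p - 15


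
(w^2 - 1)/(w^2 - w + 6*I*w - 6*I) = (w + 1)/(w + 6*I)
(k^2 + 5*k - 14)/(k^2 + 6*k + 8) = (k^2 + 5*k - 14)/(k^2 + 6*k + 8)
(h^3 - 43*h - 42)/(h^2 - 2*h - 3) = (h^2 - h - 42)/(h - 3)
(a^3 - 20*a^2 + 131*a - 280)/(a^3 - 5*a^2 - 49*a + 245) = (a - 8)/(a + 7)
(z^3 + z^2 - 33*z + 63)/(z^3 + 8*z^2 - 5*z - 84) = (z - 3)/(z + 4)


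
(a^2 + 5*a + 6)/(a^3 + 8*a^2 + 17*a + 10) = (a + 3)/(a^2 + 6*a + 5)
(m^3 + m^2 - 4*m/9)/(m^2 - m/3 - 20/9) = m*(3*m - 1)/(3*m - 5)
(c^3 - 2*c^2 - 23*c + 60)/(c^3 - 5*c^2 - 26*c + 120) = (c - 3)/(c - 6)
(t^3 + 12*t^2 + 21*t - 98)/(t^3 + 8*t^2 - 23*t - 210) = (t^2 + 5*t - 14)/(t^2 + t - 30)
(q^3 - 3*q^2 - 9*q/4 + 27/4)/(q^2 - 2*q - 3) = (q^2 - 9/4)/(q + 1)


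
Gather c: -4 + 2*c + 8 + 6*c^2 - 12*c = 6*c^2 - 10*c + 4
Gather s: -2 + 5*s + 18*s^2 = 18*s^2 + 5*s - 2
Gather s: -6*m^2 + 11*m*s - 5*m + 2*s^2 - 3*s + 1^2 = -6*m^2 - 5*m + 2*s^2 + s*(11*m - 3) + 1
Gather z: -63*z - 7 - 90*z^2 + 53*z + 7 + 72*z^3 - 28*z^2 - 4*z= 72*z^3 - 118*z^2 - 14*z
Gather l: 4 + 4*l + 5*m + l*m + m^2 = l*(m + 4) + m^2 + 5*m + 4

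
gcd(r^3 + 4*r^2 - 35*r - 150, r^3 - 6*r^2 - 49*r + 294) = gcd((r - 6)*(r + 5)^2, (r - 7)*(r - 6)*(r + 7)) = r - 6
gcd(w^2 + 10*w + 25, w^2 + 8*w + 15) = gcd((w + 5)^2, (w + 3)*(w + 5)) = w + 5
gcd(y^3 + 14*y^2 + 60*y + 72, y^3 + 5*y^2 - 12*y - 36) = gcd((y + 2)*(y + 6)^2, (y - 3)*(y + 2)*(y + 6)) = y^2 + 8*y + 12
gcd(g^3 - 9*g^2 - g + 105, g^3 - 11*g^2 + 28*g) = g - 7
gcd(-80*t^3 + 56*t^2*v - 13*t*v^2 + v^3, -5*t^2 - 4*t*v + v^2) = 5*t - v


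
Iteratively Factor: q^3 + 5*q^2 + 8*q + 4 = (q + 2)*(q^2 + 3*q + 2) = (q + 2)^2*(q + 1)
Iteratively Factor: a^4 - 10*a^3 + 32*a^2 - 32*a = (a - 4)*(a^3 - 6*a^2 + 8*a) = a*(a - 4)*(a^2 - 6*a + 8) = a*(a - 4)^2*(a - 2)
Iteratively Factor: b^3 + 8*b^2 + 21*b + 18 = (b + 2)*(b^2 + 6*b + 9) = (b + 2)*(b + 3)*(b + 3)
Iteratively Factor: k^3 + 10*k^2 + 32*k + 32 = (k + 4)*(k^2 + 6*k + 8) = (k + 2)*(k + 4)*(k + 4)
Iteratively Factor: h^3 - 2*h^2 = (h)*(h^2 - 2*h) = h^2*(h - 2)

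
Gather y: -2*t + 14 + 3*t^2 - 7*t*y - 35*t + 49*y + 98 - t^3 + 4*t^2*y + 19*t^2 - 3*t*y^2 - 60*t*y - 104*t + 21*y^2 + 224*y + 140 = -t^3 + 22*t^2 - 141*t + y^2*(21 - 3*t) + y*(4*t^2 - 67*t + 273) + 252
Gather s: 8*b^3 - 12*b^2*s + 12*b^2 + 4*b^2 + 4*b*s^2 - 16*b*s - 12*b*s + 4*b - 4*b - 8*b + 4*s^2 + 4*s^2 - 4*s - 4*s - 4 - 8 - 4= 8*b^3 + 16*b^2 - 8*b + s^2*(4*b + 8) + s*(-12*b^2 - 28*b - 8) - 16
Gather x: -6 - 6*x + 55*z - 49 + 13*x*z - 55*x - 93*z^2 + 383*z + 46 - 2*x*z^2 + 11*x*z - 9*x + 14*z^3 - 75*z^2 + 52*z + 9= x*(-2*z^2 + 24*z - 70) + 14*z^3 - 168*z^2 + 490*z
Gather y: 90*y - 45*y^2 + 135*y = -45*y^2 + 225*y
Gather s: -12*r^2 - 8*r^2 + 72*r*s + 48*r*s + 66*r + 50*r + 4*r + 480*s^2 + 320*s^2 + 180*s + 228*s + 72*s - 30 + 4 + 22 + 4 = -20*r^2 + 120*r + 800*s^2 + s*(120*r + 480)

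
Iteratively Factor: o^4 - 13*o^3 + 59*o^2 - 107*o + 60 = (o - 5)*(o^3 - 8*o^2 + 19*o - 12) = (o - 5)*(o - 4)*(o^2 - 4*o + 3) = (o - 5)*(o - 4)*(o - 3)*(o - 1)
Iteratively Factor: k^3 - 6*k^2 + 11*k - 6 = (k - 3)*(k^2 - 3*k + 2) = (k - 3)*(k - 1)*(k - 2)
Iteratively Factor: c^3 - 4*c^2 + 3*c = (c - 3)*(c^2 - c) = c*(c - 3)*(c - 1)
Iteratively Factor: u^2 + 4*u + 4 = (u + 2)*(u + 2)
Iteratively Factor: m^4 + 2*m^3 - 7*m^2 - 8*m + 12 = (m + 3)*(m^3 - m^2 - 4*m + 4) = (m - 2)*(m + 3)*(m^2 + m - 2) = (m - 2)*(m + 2)*(m + 3)*(m - 1)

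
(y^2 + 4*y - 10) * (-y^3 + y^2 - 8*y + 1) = -y^5 - 3*y^4 + 6*y^3 - 41*y^2 + 84*y - 10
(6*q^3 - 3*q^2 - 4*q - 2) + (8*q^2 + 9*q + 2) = 6*q^3 + 5*q^2 + 5*q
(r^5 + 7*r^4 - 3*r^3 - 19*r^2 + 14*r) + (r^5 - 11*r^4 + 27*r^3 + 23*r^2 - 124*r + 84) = 2*r^5 - 4*r^4 + 24*r^3 + 4*r^2 - 110*r + 84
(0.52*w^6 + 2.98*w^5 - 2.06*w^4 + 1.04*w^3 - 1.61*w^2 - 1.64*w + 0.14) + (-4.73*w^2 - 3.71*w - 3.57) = 0.52*w^6 + 2.98*w^5 - 2.06*w^4 + 1.04*w^3 - 6.34*w^2 - 5.35*w - 3.43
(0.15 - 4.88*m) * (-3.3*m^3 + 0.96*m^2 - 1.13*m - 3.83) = 16.104*m^4 - 5.1798*m^3 + 5.6584*m^2 + 18.5209*m - 0.5745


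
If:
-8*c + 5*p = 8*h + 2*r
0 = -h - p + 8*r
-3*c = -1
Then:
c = 1/3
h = 38*r/13 - 8/39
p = 66*r/13 + 8/39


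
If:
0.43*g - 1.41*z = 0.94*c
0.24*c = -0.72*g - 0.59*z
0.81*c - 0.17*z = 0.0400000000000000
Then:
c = 0.04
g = 0.01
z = -0.03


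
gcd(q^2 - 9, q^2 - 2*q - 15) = q + 3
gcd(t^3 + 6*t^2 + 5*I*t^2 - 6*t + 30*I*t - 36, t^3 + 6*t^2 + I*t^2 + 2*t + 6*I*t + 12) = t^2 + t*(6 + 2*I) + 12*I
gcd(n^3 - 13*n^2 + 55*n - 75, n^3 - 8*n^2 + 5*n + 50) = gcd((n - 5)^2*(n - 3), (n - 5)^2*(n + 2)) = n^2 - 10*n + 25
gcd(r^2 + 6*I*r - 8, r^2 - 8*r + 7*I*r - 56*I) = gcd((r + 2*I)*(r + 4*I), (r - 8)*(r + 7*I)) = 1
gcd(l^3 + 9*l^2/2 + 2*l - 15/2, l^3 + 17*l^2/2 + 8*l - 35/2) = l^2 + 3*l/2 - 5/2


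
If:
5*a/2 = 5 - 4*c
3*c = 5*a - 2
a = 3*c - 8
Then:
No Solution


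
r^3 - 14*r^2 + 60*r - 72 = (r - 6)^2*(r - 2)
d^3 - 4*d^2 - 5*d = d*(d - 5)*(d + 1)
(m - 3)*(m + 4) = m^2 + m - 12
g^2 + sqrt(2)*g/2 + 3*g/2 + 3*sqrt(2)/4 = (g + 3/2)*(g + sqrt(2)/2)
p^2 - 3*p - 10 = (p - 5)*(p + 2)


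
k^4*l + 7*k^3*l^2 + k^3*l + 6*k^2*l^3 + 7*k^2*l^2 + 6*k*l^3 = k*(k + l)*(k + 6*l)*(k*l + l)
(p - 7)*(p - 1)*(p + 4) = p^3 - 4*p^2 - 25*p + 28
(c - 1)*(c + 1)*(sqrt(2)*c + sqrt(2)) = sqrt(2)*c^3 + sqrt(2)*c^2 - sqrt(2)*c - sqrt(2)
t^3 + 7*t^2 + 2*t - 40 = (t - 2)*(t + 4)*(t + 5)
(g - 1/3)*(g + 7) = g^2 + 20*g/3 - 7/3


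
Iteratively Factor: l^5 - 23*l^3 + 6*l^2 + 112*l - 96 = (l + 4)*(l^4 - 4*l^3 - 7*l^2 + 34*l - 24) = (l + 3)*(l + 4)*(l^3 - 7*l^2 + 14*l - 8) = (l - 1)*(l + 3)*(l + 4)*(l^2 - 6*l + 8) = (l - 4)*(l - 1)*(l + 3)*(l + 4)*(l - 2)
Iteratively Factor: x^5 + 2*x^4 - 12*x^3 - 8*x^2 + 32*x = (x + 2)*(x^4 - 12*x^2 + 16*x) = (x + 2)*(x + 4)*(x^3 - 4*x^2 + 4*x) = (x - 2)*(x + 2)*(x + 4)*(x^2 - 2*x) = x*(x - 2)*(x + 2)*(x + 4)*(x - 2)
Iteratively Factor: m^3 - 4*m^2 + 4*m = (m - 2)*(m^2 - 2*m) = (m - 2)^2*(m)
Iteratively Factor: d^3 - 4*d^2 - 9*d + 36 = (d + 3)*(d^2 - 7*d + 12) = (d - 3)*(d + 3)*(d - 4)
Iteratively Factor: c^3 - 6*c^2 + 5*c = (c)*(c^2 - 6*c + 5) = c*(c - 1)*(c - 5)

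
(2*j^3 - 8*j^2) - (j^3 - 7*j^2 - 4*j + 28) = j^3 - j^2 + 4*j - 28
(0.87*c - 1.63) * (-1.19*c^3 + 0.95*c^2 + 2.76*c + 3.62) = -1.0353*c^4 + 2.7662*c^3 + 0.8527*c^2 - 1.3494*c - 5.9006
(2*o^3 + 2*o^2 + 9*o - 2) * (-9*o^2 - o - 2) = -18*o^5 - 20*o^4 - 87*o^3 + 5*o^2 - 16*o + 4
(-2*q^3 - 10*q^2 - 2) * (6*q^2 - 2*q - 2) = -12*q^5 - 56*q^4 + 24*q^3 + 8*q^2 + 4*q + 4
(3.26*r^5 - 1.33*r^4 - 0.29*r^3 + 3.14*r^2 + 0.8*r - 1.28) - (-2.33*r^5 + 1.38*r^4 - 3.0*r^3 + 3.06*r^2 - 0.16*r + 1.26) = 5.59*r^5 - 2.71*r^4 + 2.71*r^3 + 0.0800000000000001*r^2 + 0.96*r - 2.54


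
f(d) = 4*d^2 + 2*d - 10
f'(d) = 8*d + 2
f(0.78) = -6.01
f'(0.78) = 8.24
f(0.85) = -5.41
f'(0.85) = 8.80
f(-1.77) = -1.01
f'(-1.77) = -12.16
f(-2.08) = 3.15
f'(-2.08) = -14.64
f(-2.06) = 2.85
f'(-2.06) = -14.48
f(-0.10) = -10.16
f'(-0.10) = 1.20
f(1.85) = 7.39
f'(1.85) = 16.80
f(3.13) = 35.45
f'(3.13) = 27.04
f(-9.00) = 296.00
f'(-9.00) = -70.00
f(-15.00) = 860.00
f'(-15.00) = -118.00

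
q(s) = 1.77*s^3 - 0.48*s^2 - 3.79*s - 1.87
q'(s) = 5.31*s^2 - 0.96*s - 3.79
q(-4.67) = -174.91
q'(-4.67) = 116.50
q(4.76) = 160.11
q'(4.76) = 111.95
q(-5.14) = -235.43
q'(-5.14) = 141.43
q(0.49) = -3.63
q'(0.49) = -2.99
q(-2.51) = -23.37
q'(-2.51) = 32.07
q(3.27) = 42.49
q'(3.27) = 49.85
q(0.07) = -2.14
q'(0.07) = -3.83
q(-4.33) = -138.15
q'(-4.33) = 99.92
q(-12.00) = -3084.07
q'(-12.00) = 772.37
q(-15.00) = -6026.77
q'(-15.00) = 1205.36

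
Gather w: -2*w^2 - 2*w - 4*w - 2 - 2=-2*w^2 - 6*w - 4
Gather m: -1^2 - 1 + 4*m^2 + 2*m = 4*m^2 + 2*m - 2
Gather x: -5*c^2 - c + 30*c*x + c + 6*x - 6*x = -5*c^2 + 30*c*x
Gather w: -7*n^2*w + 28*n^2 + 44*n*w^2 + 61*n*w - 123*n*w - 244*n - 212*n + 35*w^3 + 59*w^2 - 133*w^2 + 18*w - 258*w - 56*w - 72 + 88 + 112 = 28*n^2 - 456*n + 35*w^3 + w^2*(44*n - 74) + w*(-7*n^2 - 62*n - 296) + 128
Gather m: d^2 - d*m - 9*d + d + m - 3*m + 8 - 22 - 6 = d^2 - 8*d + m*(-d - 2) - 20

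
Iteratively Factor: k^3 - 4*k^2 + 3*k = (k)*(k^2 - 4*k + 3) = k*(k - 1)*(k - 3)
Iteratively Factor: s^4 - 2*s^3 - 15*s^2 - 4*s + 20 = (s + 2)*(s^3 - 4*s^2 - 7*s + 10) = (s - 5)*(s + 2)*(s^2 + s - 2) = (s - 5)*(s + 2)^2*(s - 1)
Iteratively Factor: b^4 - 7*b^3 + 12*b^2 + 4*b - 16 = (b - 4)*(b^3 - 3*b^2 + 4) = (b - 4)*(b - 2)*(b^2 - b - 2) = (b - 4)*(b - 2)*(b + 1)*(b - 2)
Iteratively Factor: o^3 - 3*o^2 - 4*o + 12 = (o - 3)*(o^2 - 4) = (o - 3)*(o - 2)*(o + 2)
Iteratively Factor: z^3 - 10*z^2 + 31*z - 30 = (z - 3)*(z^2 - 7*z + 10) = (z - 5)*(z - 3)*(z - 2)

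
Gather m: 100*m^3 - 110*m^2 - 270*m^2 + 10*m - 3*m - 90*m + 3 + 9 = 100*m^3 - 380*m^2 - 83*m + 12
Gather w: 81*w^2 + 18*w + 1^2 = 81*w^2 + 18*w + 1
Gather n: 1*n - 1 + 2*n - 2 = 3*n - 3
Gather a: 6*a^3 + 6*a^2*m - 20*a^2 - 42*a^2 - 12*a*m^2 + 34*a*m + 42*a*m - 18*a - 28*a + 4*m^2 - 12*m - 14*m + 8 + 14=6*a^3 + a^2*(6*m - 62) + a*(-12*m^2 + 76*m - 46) + 4*m^2 - 26*m + 22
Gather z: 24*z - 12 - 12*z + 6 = 12*z - 6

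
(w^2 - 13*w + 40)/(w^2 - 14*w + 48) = (w - 5)/(w - 6)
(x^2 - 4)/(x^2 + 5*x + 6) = (x - 2)/(x + 3)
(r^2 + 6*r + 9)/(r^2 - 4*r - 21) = (r + 3)/(r - 7)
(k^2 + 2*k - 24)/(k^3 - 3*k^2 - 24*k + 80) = (k + 6)/(k^2 + k - 20)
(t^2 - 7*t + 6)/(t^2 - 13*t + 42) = (t - 1)/(t - 7)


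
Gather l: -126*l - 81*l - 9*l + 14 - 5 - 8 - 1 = -216*l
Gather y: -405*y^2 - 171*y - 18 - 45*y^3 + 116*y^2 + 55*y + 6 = -45*y^3 - 289*y^2 - 116*y - 12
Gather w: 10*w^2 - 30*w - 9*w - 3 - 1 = 10*w^2 - 39*w - 4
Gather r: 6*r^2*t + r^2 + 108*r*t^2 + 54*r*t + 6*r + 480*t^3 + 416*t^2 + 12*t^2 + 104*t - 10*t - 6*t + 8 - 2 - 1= r^2*(6*t + 1) + r*(108*t^2 + 54*t + 6) + 480*t^3 + 428*t^2 + 88*t + 5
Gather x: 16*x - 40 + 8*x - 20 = 24*x - 60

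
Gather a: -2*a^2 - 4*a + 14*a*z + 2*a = -2*a^2 + a*(14*z - 2)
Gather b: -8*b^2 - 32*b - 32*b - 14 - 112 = -8*b^2 - 64*b - 126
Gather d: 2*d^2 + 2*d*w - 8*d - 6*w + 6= 2*d^2 + d*(2*w - 8) - 6*w + 6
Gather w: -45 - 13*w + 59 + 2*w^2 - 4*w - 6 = 2*w^2 - 17*w + 8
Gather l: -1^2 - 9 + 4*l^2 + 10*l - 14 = 4*l^2 + 10*l - 24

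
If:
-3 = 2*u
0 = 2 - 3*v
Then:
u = -3/2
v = 2/3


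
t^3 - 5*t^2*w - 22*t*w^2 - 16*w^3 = (t - 8*w)*(t + w)*(t + 2*w)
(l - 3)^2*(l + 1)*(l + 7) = l^4 + 2*l^3 - 32*l^2 + 30*l + 63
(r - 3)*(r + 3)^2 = r^3 + 3*r^2 - 9*r - 27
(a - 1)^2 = a^2 - 2*a + 1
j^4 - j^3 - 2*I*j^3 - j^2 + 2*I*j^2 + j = j*(j - 1)*(j - I)^2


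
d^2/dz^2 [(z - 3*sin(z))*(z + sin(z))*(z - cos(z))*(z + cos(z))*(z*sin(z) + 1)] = -z^5*sin(z) + 8*z^4*sin(z)^2 + 10*z^4*cos(z) - 4*z^4 + 18*z^3*sin(z)^3 - 32*z^3*sin(z)*cos(z) + 11*z^3*sin(z) + 32*z^2*sin(z)^4 - 36*z^2*sin(z)^2*cos(z) - 48*z^2*sin(z)^2 - 18*z^2*cos(z) + 12*z^2 + 75*z*sin(z)^5 - 32*z*sin(z)^3*cos(z) - 81*z*sin(z)^3 - 14*z*sin(z) - 30*sin(z)^4*cos(z) + 44*sin(z)^4 + 6*sin(z)^2*cos(z) - 48*sin(z)^2 + 4*cos(z) + 4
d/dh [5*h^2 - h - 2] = 10*h - 1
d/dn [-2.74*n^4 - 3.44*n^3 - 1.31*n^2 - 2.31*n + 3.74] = -10.96*n^3 - 10.32*n^2 - 2.62*n - 2.31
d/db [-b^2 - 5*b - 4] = -2*b - 5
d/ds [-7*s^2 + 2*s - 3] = 2 - 14*s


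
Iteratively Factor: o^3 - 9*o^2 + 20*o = (o)*(o^2 - 9*o + 20) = o*(o - 5)*(o - 4)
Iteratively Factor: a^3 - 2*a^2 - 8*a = (a - 4)*(a^2 + 2*a) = a*(a - 4)*(a + 2)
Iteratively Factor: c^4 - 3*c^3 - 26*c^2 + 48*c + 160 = (c + 4)*(c^3 - 7*c^2 + 2*c + 40) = (c - 5)*(c + 4)*(c^2 - 2*c - 8) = (c - 5)*(c - 4)*(c + 4)*(c + 2)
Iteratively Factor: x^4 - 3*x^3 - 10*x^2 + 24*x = (x - 4)*(x^3 + x^2 - 6*x) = (x - 4)*(x + 3)*(x^2 - 2*x) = (x - 4)*(x - 2)*(x + 3)*(x)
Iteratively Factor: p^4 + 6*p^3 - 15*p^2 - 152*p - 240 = (p + 4)*(p^3 + 2*p^2 - 23*p - 60) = (p + 4)^2*(p^2 - 2*p - 15) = (p + 3)*(p + 4)^2*(p - 5)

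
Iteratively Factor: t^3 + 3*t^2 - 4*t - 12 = (t + 3)*(t^2 - 4) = (t + 2)*(t + 3)*(t - 2)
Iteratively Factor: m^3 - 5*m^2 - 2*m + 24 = (m + 2)*(m^2 - 7*m + 12) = (m - 3)*(m + 2)*(m - 4)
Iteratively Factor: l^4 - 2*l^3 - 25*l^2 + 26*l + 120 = (l - 5)*(l^3 + 3*l^2 - 10*l - 24) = (l - 5)*(l - 3)*(l^2 + 6*l + 8) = (l - 5)*(l - 3)*(l + 4)*(l + 2)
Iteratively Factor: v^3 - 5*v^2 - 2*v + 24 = (v - 4)*(v^2 - v - 6) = (v - 4)*(v - 3)*(v + 2)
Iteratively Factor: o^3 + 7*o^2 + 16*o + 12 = (o + 2)*(o^2 + 5*o + 6) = (o + 2)^2*(o + 3)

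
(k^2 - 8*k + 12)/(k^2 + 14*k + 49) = (k^2 - 8*k + 12)/(k^2 + 14*k + 49)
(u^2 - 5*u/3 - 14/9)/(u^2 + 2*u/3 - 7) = (u + 2/3)/(u + 3)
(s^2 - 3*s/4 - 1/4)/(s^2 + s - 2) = (s + 1/4)/(s + 2)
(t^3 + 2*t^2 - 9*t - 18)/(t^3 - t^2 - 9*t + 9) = (t + 2)/(t - 1)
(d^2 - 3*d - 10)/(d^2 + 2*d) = (d - 5)/d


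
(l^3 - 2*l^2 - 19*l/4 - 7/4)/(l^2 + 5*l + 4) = (l^2 - 3*l - 7/4)/(l + 4)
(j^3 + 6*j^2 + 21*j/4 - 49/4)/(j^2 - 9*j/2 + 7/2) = (4*j^2 + 28*j + 49)/(2*(2*j - 7))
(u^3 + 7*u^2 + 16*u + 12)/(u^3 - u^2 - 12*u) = (u^2 + 4*u + 4)/(u*(u - 4))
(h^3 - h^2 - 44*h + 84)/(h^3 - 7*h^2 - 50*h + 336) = (h - 2)/(h - 8)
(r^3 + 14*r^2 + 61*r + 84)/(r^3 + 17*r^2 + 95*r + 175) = (r^2 + 7*r + 12)/(r^2 + 10*r + 25)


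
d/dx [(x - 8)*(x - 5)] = 2*x - 13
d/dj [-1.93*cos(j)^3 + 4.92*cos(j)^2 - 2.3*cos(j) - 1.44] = (5.79*cos(j)^2 - 9.84*cos(j) + 2.3)*sin(j)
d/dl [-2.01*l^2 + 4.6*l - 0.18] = 4.6 - 4.02*l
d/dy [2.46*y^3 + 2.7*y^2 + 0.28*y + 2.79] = 7.38*y^2 + 5.4*y + 0.28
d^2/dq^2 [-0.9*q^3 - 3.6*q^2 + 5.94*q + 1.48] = -5.4*q - 7.2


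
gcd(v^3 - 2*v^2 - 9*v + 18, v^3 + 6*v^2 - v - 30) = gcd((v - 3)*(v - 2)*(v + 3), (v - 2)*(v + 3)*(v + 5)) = v^2 + v - 6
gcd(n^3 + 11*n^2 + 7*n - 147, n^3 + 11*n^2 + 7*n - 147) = n^3 + 11*n^2 + 7*n - 147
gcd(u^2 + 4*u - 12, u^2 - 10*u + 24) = 1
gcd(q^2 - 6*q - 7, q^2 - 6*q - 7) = q^2 - 6*q - 7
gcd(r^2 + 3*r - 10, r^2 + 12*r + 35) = r + 5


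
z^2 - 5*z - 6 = (z - 6)*(z + 1)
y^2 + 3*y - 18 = (y - 3)*(y + 6)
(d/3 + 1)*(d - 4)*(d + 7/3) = d^3/3 + 4*d^2/9 - 43*d/9 - 28/3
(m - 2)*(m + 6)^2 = m^3 + 10*m^2 + 12*m - 72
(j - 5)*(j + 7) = j^2 + 2*j - 35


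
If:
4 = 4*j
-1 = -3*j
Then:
No Solution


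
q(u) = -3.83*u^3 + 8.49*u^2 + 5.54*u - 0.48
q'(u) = -11.49*u^2 + 16.98*u + 5.54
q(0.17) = 0.69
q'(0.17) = 8.09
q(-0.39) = -1.12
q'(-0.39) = -2.83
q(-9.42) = 3902.19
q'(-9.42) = -1173.99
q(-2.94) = 153.95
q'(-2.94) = -143.70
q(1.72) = 14.68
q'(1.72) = 0.75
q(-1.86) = 43.23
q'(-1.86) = -65.79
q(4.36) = -132.37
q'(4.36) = -138.85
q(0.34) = 2.23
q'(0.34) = 9.98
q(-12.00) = 7773.84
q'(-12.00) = -1852.78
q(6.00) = -488.88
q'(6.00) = -306.22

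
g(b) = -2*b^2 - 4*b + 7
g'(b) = -4*b - 4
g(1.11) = 0.10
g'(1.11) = -8.44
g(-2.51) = 4.44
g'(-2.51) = 6.04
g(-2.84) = 2.23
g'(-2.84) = 7.36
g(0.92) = 1.63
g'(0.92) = -7.68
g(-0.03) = 7.12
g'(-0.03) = -3.88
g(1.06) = 0.51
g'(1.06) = -8.24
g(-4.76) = -19.28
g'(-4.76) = 15.04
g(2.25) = -12.12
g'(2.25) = -13.00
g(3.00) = -23.00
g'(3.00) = -16.00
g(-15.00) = -383.00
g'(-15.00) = 56.00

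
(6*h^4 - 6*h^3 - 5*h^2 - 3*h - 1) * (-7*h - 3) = -42*h^5 + 24*h^4 + 53*h^3 + 36*h^2 + 16*h + 3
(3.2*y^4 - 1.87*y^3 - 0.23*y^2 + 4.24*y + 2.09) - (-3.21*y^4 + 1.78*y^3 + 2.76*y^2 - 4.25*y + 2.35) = 6.41*y^4 - 3.65*y^3 - 2.99*y^2 + 8.49*y - 0.26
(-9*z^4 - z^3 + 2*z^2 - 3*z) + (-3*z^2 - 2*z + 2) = -9*z^4 - z^3 - z^2 - 5*z + 2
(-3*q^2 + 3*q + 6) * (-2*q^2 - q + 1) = 6*q^4 - 3*q^3 - 18*q^2 - 3*q + 6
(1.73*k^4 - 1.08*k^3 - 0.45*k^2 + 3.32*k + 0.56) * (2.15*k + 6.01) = 3.7195*k^5 + 8.0753*k^4 - 7.4583*k^3 + 4.4335*k^2 + 21.1572*k + 3.3656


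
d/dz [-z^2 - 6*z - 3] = -2*z - 6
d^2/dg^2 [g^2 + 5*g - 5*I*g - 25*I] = 2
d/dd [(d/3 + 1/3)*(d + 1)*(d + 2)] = (d + 1)*(3*d + 5)/3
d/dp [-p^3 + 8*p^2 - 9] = p*(16 - 3*p)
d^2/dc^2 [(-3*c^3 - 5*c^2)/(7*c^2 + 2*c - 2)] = 4*(8*c^3 - 87*c^2 - 18*c - 10)/(343*c^6 + 294*c^5 - 210*c^4 - 160*c^3 + 60*c^2 + 24*c - 8)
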